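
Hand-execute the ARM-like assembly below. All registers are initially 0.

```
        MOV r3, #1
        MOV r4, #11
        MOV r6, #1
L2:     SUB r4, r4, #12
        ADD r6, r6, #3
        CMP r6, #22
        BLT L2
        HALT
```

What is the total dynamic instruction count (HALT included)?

r3=1
r4=11
r6=1
r4=11-12=-1
r6=1+3=4
CMP r6, #22  (cmp 4,22)
BLT L2: taken
r4=(-1)-12=-13
r6=4+3=7
CMP r6, #22  (cmp 7,22)
BLT L2: taken
r4=(-13)-12=-25
r6=7+3=10
CMP r6, #22  (cmp 10,22)
BLT L2: taken
r4=(-25)-12=-37
r6=10+3=13
CMP r6, #22  (cmp 13,22)
BLT L2: taken
r4=(-37)-12=-49
r6=13+3=16
CMP r6, #22  (cmp 16,22)
BLT L2: taken
r4=(-49)-12=-61
r6=16+3=19
CMP r6, #22  (cmp 19,22)
BLT L2: taken
r4=(-61)-12=-73
r6=19+3=22
CMP r6, #22  (cmp 22,22)
BLT L2: not taken
halt.
Total executed instructions: 32.

32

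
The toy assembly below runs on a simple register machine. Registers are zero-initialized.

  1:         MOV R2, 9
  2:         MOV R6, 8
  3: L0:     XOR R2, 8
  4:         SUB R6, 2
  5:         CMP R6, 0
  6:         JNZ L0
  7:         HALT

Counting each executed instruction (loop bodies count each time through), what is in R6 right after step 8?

4

R2=9
R6=8
R2=9^8=1
R6=8-2=6
CMP R6, 0  (cmp 6,0)
JNZ L0: taken
R2=1^8=9
R6=6-2=4
After step 8: R6 = 4.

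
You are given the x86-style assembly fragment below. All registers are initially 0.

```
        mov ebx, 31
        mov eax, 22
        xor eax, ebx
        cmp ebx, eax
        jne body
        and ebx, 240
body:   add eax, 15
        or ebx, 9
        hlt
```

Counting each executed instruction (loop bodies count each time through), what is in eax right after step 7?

after mov ebx, 31: ebx=31
after mov eax, 22: eax=22
after xor eax, ebx: eax=22^31=9
cmp ebx, eax  (cmp 31,9)
jne body: taken
after add eax, 15: eax=9+15=24
after or ebx, 9: ebx=31|9=31
After step 7: eax = 24.

24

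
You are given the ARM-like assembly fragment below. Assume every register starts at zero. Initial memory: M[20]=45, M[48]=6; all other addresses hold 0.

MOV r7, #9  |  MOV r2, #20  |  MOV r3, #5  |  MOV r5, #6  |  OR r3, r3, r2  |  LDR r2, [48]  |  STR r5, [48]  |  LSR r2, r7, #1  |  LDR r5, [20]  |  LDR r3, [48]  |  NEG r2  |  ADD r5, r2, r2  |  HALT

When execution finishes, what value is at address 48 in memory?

r7=9
r2=20
r3=5
r5=6
r3=5|20=21
r2=M[48]=6
STR r5, [48] → M[48]=6
r2=9>>1=4
r5=M[20]=45
r3=M[48]=6
r2=-(4)=-4
r5=(-4)+(-4)=-8
halt.

6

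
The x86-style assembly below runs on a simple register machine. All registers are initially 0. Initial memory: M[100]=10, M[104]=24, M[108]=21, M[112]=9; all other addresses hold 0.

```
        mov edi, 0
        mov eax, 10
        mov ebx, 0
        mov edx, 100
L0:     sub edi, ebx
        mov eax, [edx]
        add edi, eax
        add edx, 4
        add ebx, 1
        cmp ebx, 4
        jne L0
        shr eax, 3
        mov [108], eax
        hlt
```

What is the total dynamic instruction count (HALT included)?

mov edi, 0 → edi=0
mov eax, 10 → eax=10
mov ebx, 0 → ebx=0
mov edx, 100 → edx=100
sub edi, ebx → edi=0-0=0
mov eax, [edx] → eax=M[100]=10
add edi, eax → edi=0+10=10
add edx, 4 → edx=100+4=104
add ebx, 1 → ebx=0+1=1
cmp ebx, 4  (cmp 1,4)
jne L0: taken
sub edi, ebx → edi=10-1=9
mov eax, [edx] → eax=M[104]=24
add edi, eax → edi=9+24=33
add edx, 4 → edx=104+4=108
add ebx, 1 → ebx=1+1=2
cmp ebx, 4  (cmp 2,4)
jne L0: taken
sub edi, ebx → edi=33-2=31
mov eax, [edx] → eax=M[108]=21
add edi, eax → edi=31+21=52
add edx, 4 → edx=108+4=112
add ebx, 1 → ebx=2+1=3
cmp ebx, 4  (cmp 3,4)
jne L0: taken
sub edi, ebx → edi=52-3=49
mov eax, [edx] → eax=M[112]=9
add edi, eax → edi=49+9=58
add edx, 4 → edx=112+4=116
add ebx, 1 → ebx=3+1=4
cmp ebx, 4  (cmp 4,4)
jne L0: not taken
shr eax, 3 → eax=9>>3=1
mov [108], eax → M[108]=1
halt.
Total executed instructions: 35.

35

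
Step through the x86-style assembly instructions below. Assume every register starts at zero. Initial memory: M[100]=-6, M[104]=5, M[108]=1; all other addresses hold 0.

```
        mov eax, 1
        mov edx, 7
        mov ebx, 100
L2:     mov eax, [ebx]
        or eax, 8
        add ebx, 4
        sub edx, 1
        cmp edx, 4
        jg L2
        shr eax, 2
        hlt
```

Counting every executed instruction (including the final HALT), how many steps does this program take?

23

mov eax, 1 → eax=1
mov edx, 7 → edx=7
mov ebx, 100 → ebx=100
mov eax, [ebx] → eax=M[100]=-6
or eax, 8 → eax=(-6)|8=-6
add ebx, 4 → ebx=100+4=104
sub edx, 1 → edx=7-1=6
cmp edx, 4  (cmp 6,4)
jg L2: taken
mov eax, [ebx] → eax=M[104]=5
or eax, 8 → eax=5|8=13
add ebx, 4 → ebx=104+4=108
sub edx, 1 → edx=6-1=5
cmp edx, 4  (cmp 5,4)
jg L2: taken
mov eax, [ebx] → eax=M[108]=1
or eax, 8 → eax=1|8=9
add ebx, 4 → ebx=108+4=112
sub edx, 1 → edx=5-1=4
cmp edx, 4  (cmp 4,4)
jg L2: not taken
shr eax, 2 → eax=9>>2=2
halt.
Total executed instructions: 23.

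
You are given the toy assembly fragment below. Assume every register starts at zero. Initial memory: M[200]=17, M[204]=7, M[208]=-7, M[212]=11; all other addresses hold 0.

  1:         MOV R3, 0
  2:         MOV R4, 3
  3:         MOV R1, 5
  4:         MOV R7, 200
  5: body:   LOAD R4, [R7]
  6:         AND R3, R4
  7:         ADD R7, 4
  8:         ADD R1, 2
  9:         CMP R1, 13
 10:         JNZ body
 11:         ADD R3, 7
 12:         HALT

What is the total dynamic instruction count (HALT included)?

after MOV R3, 0: R3=0
after MOV R4, 3: R4=3
after MOV R1, 5: R1=5
after MOV R7, 200: R7=200
after LOAD R4, [R7]: R4=M[200]=17
after AND R3, R4: R3=0&17=0
after ADD R7, 4: R7=200+4=204
after ADD R1, 2: R1=5+2=7
CMP R1, 13  (cmp 7,13)
JNZ body: taken
after LOAD R4, [R7]: R4=M[204]=7
after AND R3, R4: R3=0&7=0
after ADD R7, 4: R7=204+4=208
after ADD R1, 2: R1=7+2=9
CMP R1, 13  (cmp 9,13)
JNZ body: taken
after LOAD R4, [R7]: R4=M[208]=-7
after AND R3, R4: R3=0&(-7)=0
after ADD R7, 4: R7=208+4=212
after ADD R1, 2: R1=9+2=11
CMP R1, 13  (cmp 11,13)
JNZ body: taken
after LOAD R4, [R7]: R4=M[212]=11
after AND R3, R4: R3=0&11=0
after ADD R7, 4: R7=212+4=216
after ADD R1, 2: R1=11+2=13
CMP R1, 13  (cmp 13,13)
JNZ body: not taken
after ADD R3, 7: R3=0+7=7
halt.
Total executed instructions: 30.

30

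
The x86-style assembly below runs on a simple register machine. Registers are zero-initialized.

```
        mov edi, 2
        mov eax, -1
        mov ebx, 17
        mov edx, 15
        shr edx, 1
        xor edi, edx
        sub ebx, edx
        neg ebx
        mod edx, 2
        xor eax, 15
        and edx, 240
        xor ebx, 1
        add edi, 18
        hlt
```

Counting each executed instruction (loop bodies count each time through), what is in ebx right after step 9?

-10

edi=2
eax=-1
ebx=17
edx=15
edx=15>>1=7
edi=2^7=5
ebx=17-7=10
ebx=-(10)=-10
edx=7%2=1
After step 9: ebx = -10.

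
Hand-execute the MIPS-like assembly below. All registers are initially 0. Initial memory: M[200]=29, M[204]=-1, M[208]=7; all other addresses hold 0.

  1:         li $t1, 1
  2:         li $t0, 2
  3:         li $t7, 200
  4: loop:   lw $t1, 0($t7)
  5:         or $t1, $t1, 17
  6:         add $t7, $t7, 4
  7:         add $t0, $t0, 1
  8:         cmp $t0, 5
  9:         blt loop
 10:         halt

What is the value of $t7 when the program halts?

li $t1, 1 → $t1=1
li $t0, 2 → $t0=2
li $t7, 200 → $t7=200
lw $t1, 0($t7) → $t1=M[200]=29
or $t1, $t1, 17 → $t1=29|17=29
add $t7, $t7, 4 → $t7=200+4=204
add $t0, $t0, 1 → $t0=2+1=3
cmp $t0, 5  (cmp 3,5)
blt loop: taken
lw $t1, 0($t7) → $t1=M[204]=-1
or $t1, $t1, 17 → $t1=(-1)|17=-1
add $t7, $t7, 4 → $t7=204+4=208
add $t0, $t0, 1 → $t0=3+1=4
cmp $t0, 5  (cmp 4,5)
blt loop: taken
lw $t1, 0($t7) → $t1=M[208]=7
or $t1, $t1, 17 → $t1=7|17=23
add $t7, $t7, 4 → $t7=208+4=212
add $t0, $t0, 1 → $t0=4+1=5
cmp $t0, 5  (cmp 5,5)
blt loop: not taken
halt.

212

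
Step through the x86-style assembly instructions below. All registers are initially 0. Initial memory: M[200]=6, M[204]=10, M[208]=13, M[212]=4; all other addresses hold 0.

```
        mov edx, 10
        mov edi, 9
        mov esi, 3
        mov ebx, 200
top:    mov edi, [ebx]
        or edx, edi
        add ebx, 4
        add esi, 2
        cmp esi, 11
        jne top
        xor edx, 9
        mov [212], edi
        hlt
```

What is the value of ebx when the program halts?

216

mov edx, 10 → edx=10
mov edi, 9 → edi=9
mov esi, 3 → esi=3
mov ebx, 200 → ebx=200
mov edi, [ebx] → edi=M[200]=6
or edx, edi → edx=10|6=14
add ebx, 4 → ebx=200+4=204
add esi, 2 → esi=3+2=5
cmp esi, 11  (cmp 5,11)
jne top: taken
mov edi, [ebx] → edi=M[204]=10
or edx, edi → edx=14|10=14
add ebx, 4 → ebx=204+4=208
add esi, 2 → esi=5+2=7
cmp esi, 11  (cmp 7,11)
jne top: taken
mov edi, [ebx] → edi=M[208]=13
or edx, edi → edx=14|13=15
add ebx, 4 → ebx=208+4=212
add esi, 2 → esi=7+2=9
cmp esi, 11  (cmp 9,11)
jne top: taken
mov edi, [ebx] → edi=M[212]=4
or edx, edi → edx=15|4=15
add ebx, 4 → ebx=212+4=216
add esi, 2 → esi=9+2=11
cmp esi, 11  (cmp 11,11)
jne top: not taken
xor edx, 9 → edx=15^9=6
mov [212], edi → M[212]=4
halt.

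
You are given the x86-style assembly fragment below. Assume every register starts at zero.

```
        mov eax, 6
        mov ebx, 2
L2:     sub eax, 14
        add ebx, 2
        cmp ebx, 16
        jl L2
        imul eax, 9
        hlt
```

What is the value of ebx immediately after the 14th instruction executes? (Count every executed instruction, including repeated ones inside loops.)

after mov eax, 6: eax=6
after mov ebx, 2: ebx=2
after sub eax, 14: eax=6-14=-8
after add ebx, 2: ebx=2+2=4
cmp ebx, 16  (cmp 4,16)
jl L2: taken
after sub eax, 14: eax=(-8)-14=-22
after add ebx, 2: ebx=4+2=6
cmp ebx, 16  (cmp 6,16)
jl L2: taken
after sub eax, 14: eax=(-22)-14=-36
after add ebx, 2: ebx=6+2=8
cmp ebx, 16  (cmp 8,16)
jl L2: taken
After step 14: ebx = 8.

8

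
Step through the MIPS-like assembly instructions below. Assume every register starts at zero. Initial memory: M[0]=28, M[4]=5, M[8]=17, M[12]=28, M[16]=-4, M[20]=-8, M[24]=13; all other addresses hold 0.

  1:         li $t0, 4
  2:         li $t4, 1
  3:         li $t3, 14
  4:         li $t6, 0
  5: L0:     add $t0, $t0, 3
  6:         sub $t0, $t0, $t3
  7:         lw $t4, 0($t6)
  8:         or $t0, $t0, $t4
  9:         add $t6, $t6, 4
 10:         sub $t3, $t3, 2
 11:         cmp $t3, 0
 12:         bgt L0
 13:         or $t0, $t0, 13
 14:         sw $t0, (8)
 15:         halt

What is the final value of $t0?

-1

li $t0, 4 → $t0=4
li $t4, 1 → $t4=1
li $t3, 14 → $t3=14
li $t6, 0 → $t6=0
add $t0, $t0, 3 → $t0=4+3=7
sub $t0, $t0, $t3 → $t0=7-14=-7
lw $t4, 0($t6) → $t4=M[0]=28
or $t0, $t0, $t4 → $t0=(-7)|28=-3
add $t6, $t6, 4 → $t6=0+4=4
sub $t3, $t3, 2 → $t3=14-2=12
cmp $t3, 0  (cmp 12,0)
bgt L0: taken
add $t0, $t0, 3 → $t0=(-3)+3=0
sub $t0, $t0, $t3 → $t0=0-12=-12
lw $t4, 0($t6) → $t4=M[4]=5
or $t0, $t0, $t4 → $t0=(-12)|5=-11
add $t6, $t6, 4 → $t6=4+4=8
sub $t3, $t3, 2 → $t3=12-2=10
cmp $t3, 0  (cmp 10,0)
bgt L0: taken
add $t0, $t0, 3 → $t0=(-11)+3=-8
sub $t0, $t0, $t3 → $t0=(-8)-10=-18
lw $t4, 0($t6) → $t4=M[8]=17
or $t0, $t0, $t4 → $t0=(-18)|17=-1
add $t6, $t6, 4 → $t6=8+4=12
sub $t3, $t3, 2 → $t3=10-2=8
cmp $t3, 0  (cmp 8,0)
bgt L0: taken
add $t0, $t0, 3 → $t0=(-1)+3=2
sub $t0, $t0, $t3 → $t0=2-8=-6
lw $t4, 0($t6) → $t4=M[12]=28
or $t0, $t0, $t4 → $t0=(-6)|28=-2
add $t6, $t6, 4 → $t6=12+4=16
sub $t3, $t3, 2 → $t3=8-2=6
cmp $t3, 0  (cmp 6,0)
bgt L0: taken
add $t0, $t0, 3 → $t0=(-2)+3=1
sub $t0, $t0, $t3 → $t0=1-6=-5
lw $t4, 0($t6) → $t4=M[16]=-4
or $t0, $t0, $t4 → $t0=(-5)|(-4)=-1
add $t6, $t6, 4 → $t6=16+4=20
sub $t3, $t3, 2 → $t3=6-2=4
cmp $t3, 0  (cmp 4,0)
bgt L0: taken
add $t0, $t0, 3 → $t0=(-1)+3=2
sub $t0, $t0, $t3 → $t0=2-4=-2
lw $t4, 0($t6) → $t4=M[20]=-8
or $t0, $t0, $t4 → $t0=(-2)|(-8)=-2
add $t6, $t6, 4 → $t6=20+4=24
sub $t3, $t3, 2 → $t3=4-2=2
cmp $t3, 0  (cmp 2,0)
bgt L0: taken
add $t0, $t0, 3 → $t0=(-2)+3=1
sub $t0, $t0, $t3 → $t0=1-2=-1
lw $t4, 0($t6) → $t4=M[24]=13
or $t0, $t0, $t4 → $t0=(-1)|13=-1
add $t6, $t6, 4 → $t6=24+4=28
sub $t3, $t3, 2 → $t3=2-2=0
cmp $t3, 0  (cmp 0,0)
bgt L0: not taken
or $t0, $t0, 13 → $t0=(-1)|13=-1
sw $t0, (8) → M[8]=-1
halt.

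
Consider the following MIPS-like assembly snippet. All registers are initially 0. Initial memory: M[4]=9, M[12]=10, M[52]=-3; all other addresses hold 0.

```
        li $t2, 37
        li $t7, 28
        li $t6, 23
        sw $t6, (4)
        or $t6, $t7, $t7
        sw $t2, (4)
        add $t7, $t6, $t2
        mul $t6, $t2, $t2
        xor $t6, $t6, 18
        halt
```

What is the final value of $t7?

65

li $t2, 37 → $t2=37
li $t7, 28 → $t7=28
li $t6, 23 → $t6=23
sw $t6, (4) → M[4]=23
or $t6, $t7, $t7 → $t6=28|28=28
sw $t2, (4) → M[4]=37
add $t7, $t6, $t2 → $t7=28+37=65
mul $t6, $t2, $t2 → $t6=37*37=1369
xor $t6, $t6, 18 → $t6=1369^18=1355
halt.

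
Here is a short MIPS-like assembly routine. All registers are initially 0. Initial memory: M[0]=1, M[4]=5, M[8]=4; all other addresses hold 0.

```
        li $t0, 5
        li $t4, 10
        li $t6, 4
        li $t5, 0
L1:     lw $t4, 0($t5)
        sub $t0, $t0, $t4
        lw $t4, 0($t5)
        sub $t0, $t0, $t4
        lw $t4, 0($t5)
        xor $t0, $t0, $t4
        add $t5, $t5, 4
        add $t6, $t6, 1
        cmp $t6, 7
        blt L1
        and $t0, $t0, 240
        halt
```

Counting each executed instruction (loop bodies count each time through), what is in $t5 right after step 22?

$t0=5
$t4=10
$t6=4
$t5=0
$t4=M[0]=1
$t0=5-1=4
$t4=M[0]=1
$t0=4-1=3
$t4=M[0]=1
$t0=3^1=2
$t5=0+4=4
$t6=4+1=5
cmp $t6, 7  (cmp 5,7)
blt L1: taken
$t4=M[4]=5
$t0=2-5=-3
$t4=M[4]=5
$t0=(-3)-5=-8
$t4=M[4]=5
$t0=(-8)^5=-3
$t5=4+4=8
$t6=5+1=6
After step 22: $t5 = 8.

8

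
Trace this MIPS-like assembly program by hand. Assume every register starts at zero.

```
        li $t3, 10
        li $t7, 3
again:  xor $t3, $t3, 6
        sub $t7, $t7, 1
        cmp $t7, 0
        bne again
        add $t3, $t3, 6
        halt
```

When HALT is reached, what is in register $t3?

after li $t3, 10: $t3=10
after li $t7, 3: $t7=3
after xor $t3, $t3, 6: $t3=10^6=12
after sub $t7, $t7, 1: $t7=3-1=2
cmp $t7, 0  (cmp 2,0)
bne again: taken
after xor $t3, $t3, 6: $t3=12^6=10
after sub $t7, $t7, 1: $t7=2-1=1
cmp $t7, 0  (cmp 1,0)
bne again: taken
after xor $t3, $t3, 6: $t3=10^6=12
after sub $t7, $t7, 1: $t7=1-1=0
cmp $t7, 0  (cmp 0,0)
bne again: not taken
after add $t3, $t3, 6: $t3=12+6=18
halt.

18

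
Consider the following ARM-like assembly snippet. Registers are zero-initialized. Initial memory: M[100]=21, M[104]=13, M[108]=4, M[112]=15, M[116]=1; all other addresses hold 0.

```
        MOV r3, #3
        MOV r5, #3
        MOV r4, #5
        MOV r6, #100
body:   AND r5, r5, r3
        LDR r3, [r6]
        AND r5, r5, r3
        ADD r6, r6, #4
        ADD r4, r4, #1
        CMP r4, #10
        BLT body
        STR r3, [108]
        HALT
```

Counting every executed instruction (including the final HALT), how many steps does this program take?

after MOV r3, #3: r3=3
after MOV r5, #3: r5=3
after MOV r4, #5: r4=5
after MOV r6, #100: r6=100
after AND r5, r5, r3: r5=3&3=3
after LDR r3, [r6]: r3=M[100]=21
after AND r5, r5, r3: r5=3&21=1
after ADD r6, r6, #4: r6=100+4=104
after ADD r4, r4, #1: r4=5+1=6
CMP r4, #10  (cmp 6,10)
BLT body: taken
after AND r5, r5, r3: r5=1&21=1
after LDR r3, [r6]: r3=M[104]=13
after AND r5, r5, r3: r5=1&13=1
after ADD r6, r6, #4: r6=104+4=108
after ADD r4, r4, #1: r4=6+1=7
CMP r4, #10  (cmp 7,10)
BLT body: taken
after AND r5, r5, r3: r5=1&13=1
after LDR r3, [r6]: r3=M[108]=4
after AND r5, r5, r3: r5=1&4=0
after ADD r6, r6, #4: r6=108+4=112
after ADD r4, r4, #1: r4=7+1=8
CMP r4, #10  (cmp 8,10)
BLT body: taken
after AND r5, r5, r3: r5=0&4=0
after LDR r3, [r6]: r3=M[112]=15
after AND r5, r5, r3: r5=0&15=0
after ADD r6, r6, #4: r6=112+4=116
after ADD r4, r4, #1: r4=8+1=9
CMP r4, #10  (cmp 9,10)
BLT body: taken
after AND r5, r5, r3: r5=0&15=0
after LDR r3, [r6]: r3=M[116]=1
after AND r5, r5, r3: r5=0&1=0
after ADD r6, r6, #4: r6=116+4=120
after ADD r4, r4, #1: r4=9+1=10
CMP r4, #10  (cmp 10,10)
BLT body: not taken
STR r3, [108] → M[108]=1
halt.
Total executed instructions: 41.

41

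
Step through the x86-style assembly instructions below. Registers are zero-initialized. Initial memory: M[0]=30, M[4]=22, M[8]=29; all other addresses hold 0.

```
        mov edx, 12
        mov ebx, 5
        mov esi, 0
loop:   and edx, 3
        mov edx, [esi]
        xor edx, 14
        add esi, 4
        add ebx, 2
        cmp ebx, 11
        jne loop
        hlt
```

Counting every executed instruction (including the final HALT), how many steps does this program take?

after mov edx, 12: edx=12
after mov ebx, 5: ebx=5
after mov esi, 0: esi=0
after and edx, 3: edx=12&3=0
after mov edx, [esi]: edx=M[0]=30
after xor edx, 14: edx=30^14=16
after add esi, 4: esi=0+4=4
after add ebx, 2: ebx=5+2=7
cmp ebx, 11  (cmp 7,11)
jne loop: taken
after and edx, 3: edx=16&3=0
after mov edx, [esi]: edx=M[4]=22
after xor edx, 14: edx=22^14=24
after add esi, 4: esi=4+4=8
after add ebx, 2: ebx=7+2=9
cmp ebx, 11  (cmp 9,11)
jne loop: taken
after and edx, 3: edx=24&3=0
after mov edx, [esi]: edx=M[8]=29
after xor edx, 14: edx=29^14=19
after add esi, 4: esi=8+4=12
after add ebx, 2: ebx=9+2=11
cmp ebx, 11  (cmp 11,11)
jne loop: not taken
halt.
Total executed instructions: 25.

25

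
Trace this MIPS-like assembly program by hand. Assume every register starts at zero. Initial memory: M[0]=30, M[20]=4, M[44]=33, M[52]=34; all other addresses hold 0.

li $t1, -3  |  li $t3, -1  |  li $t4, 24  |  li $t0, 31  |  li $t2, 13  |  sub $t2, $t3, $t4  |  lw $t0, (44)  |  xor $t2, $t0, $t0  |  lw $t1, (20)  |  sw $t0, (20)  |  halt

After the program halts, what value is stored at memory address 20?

33

after li $t1, -3: $t1=-3
after li $t3, -1: $t3=-1
after li $t4, 24: $t4=24
after li $t0, 31: $t0=31
after li $t2, 13: $t2=13
after sub $t2, $t3, $t4: $t2=(-1)-24=-25
after lw $t0, (44): $t0=M[44]=33
after xor $t2, $t0, $t0: $t2=33^33=0
after lw $t1, (20): $t1=M[20]=4
sw $t0, (20) → M[20]=33
halt.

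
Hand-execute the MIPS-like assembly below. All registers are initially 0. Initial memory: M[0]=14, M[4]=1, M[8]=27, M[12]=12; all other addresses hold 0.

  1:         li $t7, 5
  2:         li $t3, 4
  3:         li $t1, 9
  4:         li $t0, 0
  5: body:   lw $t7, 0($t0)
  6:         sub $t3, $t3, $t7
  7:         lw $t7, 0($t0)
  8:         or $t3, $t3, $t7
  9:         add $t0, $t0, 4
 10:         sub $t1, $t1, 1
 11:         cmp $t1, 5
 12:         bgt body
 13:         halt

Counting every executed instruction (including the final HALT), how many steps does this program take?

li $t7, 5 → $t7=5
li $t3, 4 → $t3=4
li $t1, 9 → $t1=9
li $t0, 0 → $t0=0
lw $t7, 0($t0) → $t7=M[0]=14
sub $t3, $t3, $t7 → $t3=4-14=-10
lw $t7, 0($t0) → $t7=M[0]=14
or $t3, $t3, $t7 → $t3=(-10)|14=-2
add $t0, $t0, 4 → $t0=0+4=4
sub $t1, $t1, 1 → $t1=9-1=8
cmp $t1, 5  (cmp 8,5)
bgt body: taken
lw $t7, 0($t0) → $t7=M[4]=1
sub $t3, $t3, $t7 → $t3=(-2)-1=-3
lw $t7, 0($t0) → $t7=M[4]=1
or $t3, $t3, $t7 → $t3=(-3)|1=-3
add $t0, $t0, 4 → $t0=4+4=8
sub $t1, $t1, 1 → $t1=8-1=7
cmp $t1, 5  (cmp 7,5)
bgt body: taken
lw $t7, 0($t0) → $t7=M[8]=27
sub $t3, $t3, $t7 → $t3=(-3)-27=-30
lw $t7, 0($t0) → $t7=M[8]=27
or $t3, $t3, $t7 → $t3=(-30)|27=-5
add $t0, $t0, 4 → $t0=8+4=12
sub $t1, $t1, 1 → $t1=7-1=6
cmp $t1, 5  (cmp 6,5)
bgt body: taken
lw $t7, 0($t0) → $t7=M[12]=12
sub $t3, $t3, $t7 → $t3=(-5)-12=-17
lw $t7, 0($t0) → $t7=M[12]=12
or $t3, $t3, $t7 → $t3=(-17)|12=-17
add $t0, $t0, 4 → $t0=12+4=16
sub $t1, $t1, 1 → $t1=6-1=5
cmp $t1, 5  (cmp 5,5)
bgt body: not taken
halt.
Total executed instructions: 37.

37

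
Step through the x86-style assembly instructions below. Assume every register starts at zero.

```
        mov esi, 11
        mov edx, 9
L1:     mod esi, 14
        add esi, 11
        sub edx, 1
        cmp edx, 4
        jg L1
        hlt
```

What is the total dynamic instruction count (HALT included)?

28

mov esi, 11 → esi=11
mov edx, 9 → edx=9
mod esi, 14 → esi=11%14=11
add esi, 11 → esi=11+11=22
sub edx, 1 → edx=9-1=8
cmp edx, 4  (cmp 8,4)
jg L1: taken
mod esi, 14 → esi=22%14=8
add esi, 11 → esi=8+11=19
sub edx, 1 → edx=8-1=7
cmp edx, 4  (cmp 7,4)
jg L1: taken
mod esi, 14 → esi=19%14=5
add esi, 11 → esi=5+11=16
sub edx, 1 → edx=7-1=6
cmp edx, 4  (cmp 6,4)
jg L1: taken
mod esi, 14 → esi=16%14=2
add esi, 11 → esi=2+11=13
sub edx, 1 → edx=6-1=5
cmp edx, 4  (cmp 5,4)
jg L1: taken
mod esi, 14 → esi=13%14=13
add esi, 11 → esi=13+11=24
sub edx, 1 → edx=5-1=4
cmp edx, 4  (cmp 4,4)
jg L1: not taken
halt.
Total executed instructions: 28.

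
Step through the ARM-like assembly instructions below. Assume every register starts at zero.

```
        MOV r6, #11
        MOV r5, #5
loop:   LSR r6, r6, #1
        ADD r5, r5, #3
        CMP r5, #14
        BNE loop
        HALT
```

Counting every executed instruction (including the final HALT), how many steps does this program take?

after MOV r6, #11: r6=11
after MOV r5, #5: r5=5
after LSR r6, r6, #1: r6=11>>1=5
after ADD r5, r5, #3: r5=5+3=8
CMP r5, #14  (cmp 8,14)
BNE loop: taken
after LSR r6, r6, #1: r6=5>>1=2
after ADD r5, r5, #3: r5=8+3=11
CMP r5, #14  (cmp 11,14)
BNE loop: taken
after LSR r6, r6, #1: r6=2>>1=1
after ADD r5, r5, #3: r5=11+3=14
CMP r5, #14  (cmp 14,14)
BNE loop: not taken
halt.
Total executed instructions: 15.

15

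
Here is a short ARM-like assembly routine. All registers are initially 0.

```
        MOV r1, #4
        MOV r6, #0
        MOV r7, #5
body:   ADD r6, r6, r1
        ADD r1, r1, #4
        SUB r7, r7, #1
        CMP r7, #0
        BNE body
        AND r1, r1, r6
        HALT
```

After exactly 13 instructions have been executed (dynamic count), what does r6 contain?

after MOV r1, #4: r1=4
after MOV r6, #0: r6=0
after MOV r7, #5: r7=5
after ADD r6, r6, r1: r6=0+4=4
after ADD r1, r1, #4: r1=4+4=8
after SUB r7, r7, #1: r7=5-1=4
CMP r7, #0  (cmp 4,0)
BNE body: taken
after ADD r6, r6, r1: r6=4+8=12
after ADD r1, r1, #4: r1=8+4=12
after SUB r7, r7, #1: r7=4-1=3
CMP r7, #0  (cmp 3,0)
BNE body: taken
After step 13: r6 = 12.

12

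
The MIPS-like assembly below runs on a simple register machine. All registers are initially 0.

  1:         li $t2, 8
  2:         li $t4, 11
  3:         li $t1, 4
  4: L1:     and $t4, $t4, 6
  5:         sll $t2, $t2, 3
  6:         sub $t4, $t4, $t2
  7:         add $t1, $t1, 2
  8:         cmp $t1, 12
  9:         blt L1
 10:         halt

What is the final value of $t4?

-32766

li $t2, 8 → $t2=8
li $t4, 11 → $t4=11
li $t1, 4 → $t1=4
and $t4, $t4, 6 → $t4=11&6=2
sll $t2, $t2, 3 → $t2=8<<3=64
sub $t4, $t4, $t2 → $t4=2-64=-62
add $t1, $t1, 2 → $t1=4+2=6
cmp $t1, 12  (cmp 6,12)
blt L1: taken
and $t4, $t4, 6 → $t4=(-62)&6=2
sll $t2, $t2, 3 → $t2=64<<3=512
sub $t4, $t4, $t2 → $t4=2-512=-510
add $t1, $t1, 2 → $t1=6+2=8
cmp $t1, 12  (cmp 8,12)
blt L1: taken
and $t4, $t4, 6 → $t4=(-510)&6=2
sll $t2, $t2, 3 → $t2=512<<3=4096
sub $t4, $t4, $t2 → $t4=2-4096=-4094
add $t1, $t1, 2 → $t1=8+2=10
cmp $t1, 12  (cmp 10,12)
blt L1: taken
and $t4, $t4, 6 → $t4=(-4094)&6=2
sll $t2, $t2, 3 → $t2=4096<<3=32768
sub $t4, $t4, $t2 → $t4=2-32768=-32766
add $t1, $t1, 2 → $t1=10+2=12
cmp $t1, 12  (cmp 12,12)
blt L1: not taken
halt.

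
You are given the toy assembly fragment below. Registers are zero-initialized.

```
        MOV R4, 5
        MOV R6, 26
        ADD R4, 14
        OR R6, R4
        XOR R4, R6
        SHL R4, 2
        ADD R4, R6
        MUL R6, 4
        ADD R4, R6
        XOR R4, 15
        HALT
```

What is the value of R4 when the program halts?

168

R4=5
R6=26
R4=5+14=19
R6=26|19=27
R4=19^27=8
R4=8<<2=32
R4=32+27=59
R6=27*4=108
R4=59+108=167
R4=167^15=168
halt.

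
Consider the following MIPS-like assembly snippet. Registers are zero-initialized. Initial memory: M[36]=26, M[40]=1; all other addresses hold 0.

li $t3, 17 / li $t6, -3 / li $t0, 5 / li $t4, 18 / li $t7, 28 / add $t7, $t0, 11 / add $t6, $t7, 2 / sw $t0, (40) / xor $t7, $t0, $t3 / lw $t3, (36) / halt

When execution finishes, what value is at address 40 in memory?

li $t3, 17 → $t3=17
li $t6, -3 → $t6=-3
li $t0, 5 → $t0=5
li $t4, 18 → $t4=18
li $t7, 28 → $t7=28
add $t7, $t0, 11 → $t7=5+11=16
add $t6, $t7, 2 → $t6=16+2=18
sw $t0, (40) → M[40]=5
xor $t7, $t0, $t3 → $t7=5^17=20
lw $t3, (36) → $t3=M[36]=26
halt.

5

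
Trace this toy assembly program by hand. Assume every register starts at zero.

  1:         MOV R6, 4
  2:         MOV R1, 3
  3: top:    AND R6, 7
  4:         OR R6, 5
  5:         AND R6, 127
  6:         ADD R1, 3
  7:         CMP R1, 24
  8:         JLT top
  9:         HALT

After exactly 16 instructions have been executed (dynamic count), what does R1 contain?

after MOV R6, 4: R6=4
after MOV R1, 3: R1=3
after AND R6, 7: R6=4&7=4
after OR R6, 5: R6=4|5=5
after AND R6, 127: R6=5&127=5
after ADD R1, 3: R1=3+3=6
CMP R1, 24  (cmp 6,24)
JLT top: taken
after AND R6, 7: R6=5&7=5
after OR R6, 5: R6=5|5=5
after AND R6, 127: R6=5&127=5
after ADD R1, 3: R1=6+3=9
CMP R1, 24  (cmp 9,24)
JLT top: taken
after AND R6, 7: R6=5&7=5
after OR R6, 5: R6=5|5=5
After step 16: R1 = 9.

9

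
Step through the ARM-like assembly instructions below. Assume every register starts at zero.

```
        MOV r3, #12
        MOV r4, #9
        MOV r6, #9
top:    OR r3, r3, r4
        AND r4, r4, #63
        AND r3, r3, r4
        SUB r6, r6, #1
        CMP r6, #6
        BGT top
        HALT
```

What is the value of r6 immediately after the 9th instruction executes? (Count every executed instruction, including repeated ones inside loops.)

MOV r3, #12 → r3=12
MOV r4, #9 → r4=9
MOV r6, #9 → r6=9
OR r3, r3, r4 → r3=12|9=13
AND r4, r4, #63 → r4=9&63=9
AND r3, r3, r4 → r3=13&9=9
SUB r6, r6, #1 → r6=9-1=8
CMP r6, #6  (cmp 8,6)
BGT top: taken
After step 9: r6 = 8.

8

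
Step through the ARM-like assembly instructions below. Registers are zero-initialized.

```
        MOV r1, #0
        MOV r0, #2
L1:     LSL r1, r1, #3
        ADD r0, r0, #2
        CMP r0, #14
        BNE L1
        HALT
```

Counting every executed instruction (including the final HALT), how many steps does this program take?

MOV r1, #0 → r1=0
MOV r0, #2 → r0=2
LSL r1, r1, #3 → r1=0<<3=0
ADD r0, r0, #2 → r0=2+2=4
CMP r0, #14  (cmp 4,14)
BNE L1: taken
LSL r1, r1, #3 → r1=0<<3=0
ADD r0, r0, #2 → r0=4+2=6
CMP r0, #14  (cmp 6,14)
BNE L1: taken
LSL r1, r1, #3 → r1=0<<3=0
ADD r0, r0, #2 → r0=6+2=8
CMP r0, #14  (cmp 8,14)
BNE L1: taken
LSL r1, r1, #3 → r1=0<<3=0
ADD r0, r0, #2 → r0=8+2=10
CMP r0, #14  (cmp 10,14)
BNE L1: taken
LSL r1, r1, #3 → r1=0<<3=0
ADD r0, r0, #2 → r0=10+2=12
CMP r0, #14  (cmp 12,14)
BNE L1: taken
LSL r1, r1, #3 → r1=0<<3=0
ADD r0, r0, #2 → r0=12+2=14
CMP r0, #14  (cmp 14,14)
BNE L1: not taken
halt.
Total executed instructions: 27.

27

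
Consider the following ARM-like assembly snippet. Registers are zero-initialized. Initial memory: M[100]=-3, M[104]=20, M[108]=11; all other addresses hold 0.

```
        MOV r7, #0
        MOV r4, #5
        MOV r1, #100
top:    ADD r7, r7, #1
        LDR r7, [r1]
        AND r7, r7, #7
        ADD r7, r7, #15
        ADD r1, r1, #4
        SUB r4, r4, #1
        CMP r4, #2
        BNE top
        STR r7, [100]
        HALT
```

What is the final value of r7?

MOV r7, #0 → r7=0
MOV r4, #5 → r4=5
MOV r1, #100 → r1=100
ADD r7, r7, #1 → r7=0+1=1
LDR r7, [r1] → r7=M[100]=-3
AND r7, r7, #7 → r7=(-3)&7=5
ADD r7, r7, #15 → r7=5+15=20
ADD r1, r1, #4 → r1=100+4=104
SUB r4, r4, #1 → r4=5-1=4
CMP r4, #2  (cmp 4,2)
BNE top: taken
ADD r7, r7, #1 → r7=20+1=21
LDR r7, [r1] → r7=M[104]=20
AND r7, r7, #7 → r7=20&7=4
ADD r7, r7, #15 → r7=4+15=19
ADD r1, r1, #4 → r1=104+4=108
SUB r4, r4, #1 → r4=4-1=3
CMP r4, #2  (cmp 3,2)
BNE top: taken
ADD r7, r7, #1 → r7=19+1=20
LDR r7, [r1] → r7=M[108]=11
AND r7, r7, #7 → r7=11&7=3
ADD r7, r7, #15 → r7=3+15=18
ADD r1, r1, #4 → r1=108+4=112
SUB r4, r4, #1 → r4=3-1=2
CMP r4, #2  (cmp 2,2)
BNE top: not taken
STR r7, [100] → M[100]=18
halt.

18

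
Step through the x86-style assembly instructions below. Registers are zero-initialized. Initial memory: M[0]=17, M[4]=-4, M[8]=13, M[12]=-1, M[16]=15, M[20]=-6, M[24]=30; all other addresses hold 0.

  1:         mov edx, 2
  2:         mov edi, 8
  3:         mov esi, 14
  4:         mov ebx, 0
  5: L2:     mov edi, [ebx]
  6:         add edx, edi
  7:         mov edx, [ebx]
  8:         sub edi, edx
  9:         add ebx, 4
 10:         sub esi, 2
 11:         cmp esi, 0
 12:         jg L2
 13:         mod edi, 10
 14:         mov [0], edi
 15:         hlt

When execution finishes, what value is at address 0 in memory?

after mov edx, 2: edx=2
after mov edi, 8: edi=8
after mov esi, 14: esi=14
after mov ebx, 0: ebx=0
after mov edi, [ebx]: edi=M[0]=17
after add edx, edi: edx=2+17=19
after mov edx, [ebx]: edx=M[0]=17
after sub edi, edx: edi=17-17=0
after add ebx, 4: ebx=0+4=4
after sub esi, 2: esi=14-2=12
cmp esi, 0  (cmp 12,0)
jg L2: taken
after mov edi, [ebx]: edi=M[4]=-4
after add edx, edi: edx=17+(-4)=13
after mov edx, [ebx]: edx=M[4]=-4
after sub edi, edx: edi=(-4)-(-4)=0
after add ebx, 4: ebx=4+4=8
after sub esi, 2: esi=12-2=10
cmp esi, 0  (cmp 10,0)
jg L2: taken
after mov edi, [ebx]: edi=M[8]=13
after add edx, edi: edx=(-4)+13=9
after mov edx, [ebx]: edx=M[8]=13
after sub edi, edx: edi=13-13=0
after add ebx, 4: ebx=8+4=12
after sub esi, 2: esi=10-2=8
cmp esi, 0  (cmp 8,0)
jg L2: taken
after mov edi, [ebx]: edi=M[12]=-1
after add edx, edi: edx=13+(-1)=12
after mov edx, [ebx]: edx=M[12]=-1
after sub edi, edx: edi=(-1)-(-1)=0
after add ebx, 4: ebx=12+4=16
after sub esi, 2: esi=8-2=6
cmp esi, 0  (cmp 6,0)
jg L2: taken
after mov edi, [ebx]: edi=M[16]=15
after add edx, edi: edx=(-1)+15=14
after mov edx, [ebx]: edx=M[16]=15
after sub edi, edx: edi=15-15=0
after add ebx, 4: ebx=16+4=20
after sub esi, 2: esi=6-2=4
cmp esi, 0  (cmp 4,0)
jg L2: taken
after mov edi, [ebx]: edi=M[20]=-6
after add edx, edi: edx=15+(-6)=9
after mov edx, [ebx]: edx=M[20]=-6
after sub edi, edx: edi=(-6)-(-6)=0
after add ebx, 4: ebx=20+4=24
after sub esi, 2: esi=4-2=2
cmp esi, 0  (cmp 2,0)
jg L2: taken
after mov edi, [ebx]: edi=M[24]=30
after add edx, edi: edx=(-6)+30=24
after mov edx, [ebx]: edx=M[24]=30
after sub edi, edx: edi=30-30=0
after add ebx, 4: ebx=24+4=28
after sub esi, 2: esi=2-2=0
cmp esi, 0  (cmp 0,0)
jg L2: not taken
after mod edi, 10: edi=0%10=0
mov [0], edi → M[0]=0
halt.

0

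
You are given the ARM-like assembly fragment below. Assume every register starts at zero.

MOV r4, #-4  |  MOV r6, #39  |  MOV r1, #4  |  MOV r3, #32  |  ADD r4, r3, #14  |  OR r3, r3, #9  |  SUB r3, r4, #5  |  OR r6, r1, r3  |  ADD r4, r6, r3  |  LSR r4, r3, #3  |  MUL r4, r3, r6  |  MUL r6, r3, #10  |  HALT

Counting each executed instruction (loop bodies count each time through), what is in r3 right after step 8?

after MOV r4, #-4: r4=-4
after MOV r6, #39: r6=39
after MOV r1, #4: r1=4
after MOV r3, #32: r3=32
after ADD r4, r3, #14: r4=32+14=46
after OR r3, r3, #9: r3=32|9=41
after SUB r3, r4, #5: r3=46-5=41
after OR r6, r1, r3: r6=4|41=45
After step 8: r3 = 41.

41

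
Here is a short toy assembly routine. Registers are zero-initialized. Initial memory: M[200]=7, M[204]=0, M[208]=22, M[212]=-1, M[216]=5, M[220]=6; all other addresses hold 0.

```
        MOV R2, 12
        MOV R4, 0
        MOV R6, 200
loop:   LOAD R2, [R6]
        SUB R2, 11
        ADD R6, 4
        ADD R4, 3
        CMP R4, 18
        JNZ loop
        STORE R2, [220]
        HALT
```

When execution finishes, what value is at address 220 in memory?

MOV R2, 12 → R2=12
MOV R4, 0 → R4=0
MOV R6, 200 → R6=200
LOAD R2, [R6] → R2=M[200]=7
SUB R2, 11 → R2=7-11=-4
ADD R6, 4 → R6=200+4=204
ADD R4, 3 → R4=0+3=3
CMP R4, 18  (cmp 3,18)
JNZ loop: taken
LOAD R2, [R6] → R2=M[204]=0
SUB R2, 11 → R2=0-11=-11
ADD R6, 4 → R6=204+4=208
ADD R4, 3 → R4=3+3=6
CMP R4, 18  (cmp 6,18)
JNZ loop: taken
LOAD R2, [R6] → R2=M[208]=22
SUB R2, 11 → R2=22-11=11
ADD R6, 4 → R6=208+4=212
ADD R4, 3 → R4=6+3=9
CMP R4, 18  (cmp 9,18)
JNZ loop: taken
LOAD R2, [R6] → R2=M[212]=-1
SUB R2, 11 → R2=(-1)-11=-12
ADD R6, 4 → R6=212+4=216
ADD R4, 3 → R4=9+3=12
CMP R4, 18  (cmp 12,18)
JNZ loop: taken
LOAD R2, [R6] → R2=M[216]=5
SUB R2, 11 → R2=5-11=-6
ADD R6, 4 → R6=216+4=220
ADD R4, 3 → R4=12+3=15
CMP R4, 18  (cmp 15,18)
JNZ loop: taken
LOAD R2, [R6] → R2=M[220]=6
SUB R2, 11 → R2=6-11=-5
ADD R6, 4 → R6=220+4=224
ADD R4, 3 → R4=15+3=18
CMP R4, 18  (cmp 18,18)
JNZ loop: not taken
STORE R2, [220] → M[220]=-5
halt.

-5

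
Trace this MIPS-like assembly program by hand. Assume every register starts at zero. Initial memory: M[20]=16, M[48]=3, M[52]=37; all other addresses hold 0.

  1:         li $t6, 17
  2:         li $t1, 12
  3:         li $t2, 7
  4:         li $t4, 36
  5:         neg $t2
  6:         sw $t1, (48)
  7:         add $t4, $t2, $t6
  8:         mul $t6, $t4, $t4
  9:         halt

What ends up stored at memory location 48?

li $t6, 17 → $t6=17
li $t1, 12 → $t1=12
li $t2, 7 → $t2=7
li $t4, 36 → $t4=36
neg $t2 → $t2=-(7)=-7
sw $t1, (48) → M[48]=12
add $t4, $t2, $t6 → $t4=(-7)+17=10
mul $t6, $t4, $t4 → $t6=10*10=100
halt.

12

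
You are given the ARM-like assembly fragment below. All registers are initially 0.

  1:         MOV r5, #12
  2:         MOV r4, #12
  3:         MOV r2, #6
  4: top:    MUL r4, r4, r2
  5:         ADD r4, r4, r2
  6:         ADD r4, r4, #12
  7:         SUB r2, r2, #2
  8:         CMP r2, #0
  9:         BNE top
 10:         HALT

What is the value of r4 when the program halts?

MOV r5, #12 → r5=12
MOV r4, #12 → r4=12
MOV r2, #6 → r2=6
MUL r4, r4, r2 → r4=12*6=72
ADD r4, r4, r2 → r4=72+6=78
ADD r4, r4, #12 → r4=78+12=90
SUB r2, r2, #2 → r2=6-2=4
CMP r2, #0  (cmp 4,0)
BNE top: taken
MUL r4, r4, r2 → r4=90*4=360
ADD r4, r4, r2 → r4=360+4=364
ADD r4, r4, #12 → r4=364+12=376
SUB r2, r2, #2 → r2=4-2=2
CMP r2, #0  (cmp 2,0)
BNE top: taken
MUL r4, r4, r2 → r4=376*2=752
ADD r4, r4, r2 → r4=752+2=754
ADD r4, r4, #12 → r4=754+12=766
SUB r2, r2, #2 → r2=2-2=0
CMP r2, #0  (cmp 0,0)
BNE top: not taken
halt.

766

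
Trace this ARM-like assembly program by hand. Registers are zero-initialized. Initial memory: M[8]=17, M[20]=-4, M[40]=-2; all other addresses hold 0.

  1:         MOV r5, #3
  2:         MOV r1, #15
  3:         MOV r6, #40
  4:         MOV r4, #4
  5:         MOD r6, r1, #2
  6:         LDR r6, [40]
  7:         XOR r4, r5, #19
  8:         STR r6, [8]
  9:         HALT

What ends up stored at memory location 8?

-2

r5=3
r1=15
r6=40
r4=4
r6=15%2=1
r6=M[40]=-2
r4=3^19=16
STR r6, [8] → M[8]=-2
halt.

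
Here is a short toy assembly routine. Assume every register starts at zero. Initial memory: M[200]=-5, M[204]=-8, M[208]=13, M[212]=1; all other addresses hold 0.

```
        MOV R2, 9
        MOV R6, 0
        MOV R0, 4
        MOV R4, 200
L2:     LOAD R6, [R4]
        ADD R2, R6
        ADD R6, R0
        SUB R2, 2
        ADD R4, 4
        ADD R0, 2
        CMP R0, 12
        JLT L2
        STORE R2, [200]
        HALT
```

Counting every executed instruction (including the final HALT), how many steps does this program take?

MOV R2, 9 → R2=9
MOV R6, 0 → R6=0
MOV R0, 4 → R0=4
MOV R4, 200 → R4=200
LOAD R6, [R4] → R6=M[200]=-5
ADD R2, R6 → R2=9+(-5)=4
ADD R6, R0 → R6=(-5)+4=-1
SUB R2, 2 → R2=4-2=2
ADD R4, 4 → R4=200+4=204
ADD R0, 2 → R0=4+2=6
CMP R0, 12  (cmp 6,12)
JLT L2: taken
LOAD R6, [R4] → R6=M[204]=-8
ADD R2, R6 → R2=2+(-8)=-6
ADD R6, R0 → R6=(-8)+6=-2
SUB R2, 2 → R2=(-6)-2=-8
ADD R4, 4 → R4=204+4=208
ADD R0, 2 → R0=6+2=8
CMP R0, 12  (cmp 8,12)
JLT L2: taken
LOAD R6, [R4] → R6=M[208]=13
ADD R2, R6 → R2=(-8)+13=5
ADD R6, R0 → R6=13+8=21
SUB R2, 2 → R2=5-2=3
ADD R4, 4 → R4=208+4=212
ADD R0, 2 → R0=8+2=10
CMP R0, 12  (cmp 10,12)
JLT L2: taken
LOAD R6, [R4] → R6=M[212]=1
ADD R2, R6 → R2=3+1=4
ADD R6, R0 → R6=1+10=11
SUB R2, 2 → R2=4-2=2
ADD R4, 4 → R4=212+4=216
ADD R0, 2 → R0=10+2=12
CMP R0, 12  (cmp 12,12)
JLT L2: not taken
STORE R2, [200] → M[200]=2
halt.
Total executed instructions: 38.

38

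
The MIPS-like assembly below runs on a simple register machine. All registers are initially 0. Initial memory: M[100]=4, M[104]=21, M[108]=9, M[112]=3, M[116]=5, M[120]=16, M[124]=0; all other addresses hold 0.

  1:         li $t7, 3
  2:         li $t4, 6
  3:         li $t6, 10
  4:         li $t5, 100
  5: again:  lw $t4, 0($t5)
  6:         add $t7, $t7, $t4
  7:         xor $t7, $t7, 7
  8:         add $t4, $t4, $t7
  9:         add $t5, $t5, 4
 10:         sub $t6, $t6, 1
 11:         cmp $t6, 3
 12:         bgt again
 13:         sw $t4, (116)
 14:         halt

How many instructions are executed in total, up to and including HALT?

62

$t7=3
$t4=6
$t6=10
$t5=100
$t4=M[100]=4
$t7=3+4=7
$t7=7^7=0
$t4=4+0=4
$t5=100+4=104
$t6=10-1=9
cmp $t6, 3  (cmp 9,3)
bgt again: taken
$t4=M[104]=21
$t7=0+21=21
$t7=21^7=18
$t4=21+18=39
$t5=104+4=108
$t6=9-1=8
cmp $t6, 3  (cmp 8,3)
bgt again: taken
$t4=M[108]=9
$t7=18+9=27
$t7=27^7=28
$t4=9+28=37
$t5=108+4=112
$t6=8-1=7
cmp $t6, 3  (cmp 7,3)
bgt again: taken
$t4=M[112]=3
$t7=28+3=31
$t7=31^7=24
$t4=3+24=27
$t5=112+4=116
$t6=7-1=6
cmp $t6, 3  (cmp 6,3)
bgt again: taken
$t4=M[116]=5
$t7=24+5=29
$t7=29^7=26
$t4=5+26=31
$t5=116+4=120
$t6=6-1=5
cmp $t6, 3  (cmp 5,3)
bgt again: taken
$t4=M[120]=16
$t7=26+16=42
$t7=42^7=45
$t4=16+45=61
$t5=120+4=124
$t6=5-1=4
cmp $t6, 3  (cmp 4,3)
bgt again: taken
$t4=M[124]=0
$t7=45+0=45
$t7=45^7=42
$t4=0+42=42
$t5=124+4=128
$t6=4-1=3
cmp $t6, 3  (cmp 3,3)
bgt again: not taken
sw $t4, (116) → M[116]=42
halt.
Total executed instructions: 62.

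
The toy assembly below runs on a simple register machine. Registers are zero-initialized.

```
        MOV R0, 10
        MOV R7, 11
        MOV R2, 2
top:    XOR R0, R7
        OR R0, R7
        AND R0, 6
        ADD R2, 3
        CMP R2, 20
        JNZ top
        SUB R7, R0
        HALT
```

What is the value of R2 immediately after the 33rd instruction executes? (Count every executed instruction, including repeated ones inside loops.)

17

after MOV R0, 10: R0=10
after MOV R7, 11: R7=11
after MOV R2, 2: R2=2
after XOR R0, R7: R0=10^11=1
after OR R0, R7: R0=1|11=11
after AND R0, 6: R0=11&6=2
after ADD R2, 3: R2=2+3=5
CMP R2, 20  (cmp 5,20)
JNZ top: taken
after XOR R0, R7: R0=2^11=9
after OR R0, R7: R0=9|11=11
after AND R0, 6: R0=11&6=2
after ADD R2, 3: R2=5+3=8
CMP R2, 20  (cmp 8,20)
JNZ top: taken
after XOR R0, R7: R0=2^11=9
after OR R0, R7: R0=9|11=11
after AND R0, 6: R0=11&6=2
after ADD R2, 3: R2=8+3=11
CMP R2, 20  (cmp 11,20)
JNZ top: taken
after XOR R0, R7: R0=2^11=9
after OR R0, R7: R0=9|11=11
after AND R0, 6: R0=11&6=2
after ADD R2, 3: R2=11+3=14
CMP R2, 20  (cmp 14,20)
JNZ top: taken
after XOR R0, R7: R0=2^11=9
after OR R0, R7: R0=9|11=11
after AND R0, 6: R0=11&6=2
after ADD R2, 3: R2=14+3=17
CMP R2, 20  (cmp 17,20)
JNZ top: taken
After step 33: R2 = 17.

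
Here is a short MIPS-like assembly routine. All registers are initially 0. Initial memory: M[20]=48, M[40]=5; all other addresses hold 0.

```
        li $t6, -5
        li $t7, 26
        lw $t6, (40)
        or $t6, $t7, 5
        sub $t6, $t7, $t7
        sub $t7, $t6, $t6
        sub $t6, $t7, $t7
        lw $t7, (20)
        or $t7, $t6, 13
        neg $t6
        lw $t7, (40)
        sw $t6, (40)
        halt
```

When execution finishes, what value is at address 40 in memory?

$t6=-5
$t7=26
$t6=M[40]=5
$t6=26|5=31
$t6=26-26=0
$t7=0-0=0
$t6=0-0=0
$t7=M[20]=48
$t7=0|13=13
$t6=-(0)=0
$t7=M[40]=5
sw $t6, (40) → M[40]=0
halt.

0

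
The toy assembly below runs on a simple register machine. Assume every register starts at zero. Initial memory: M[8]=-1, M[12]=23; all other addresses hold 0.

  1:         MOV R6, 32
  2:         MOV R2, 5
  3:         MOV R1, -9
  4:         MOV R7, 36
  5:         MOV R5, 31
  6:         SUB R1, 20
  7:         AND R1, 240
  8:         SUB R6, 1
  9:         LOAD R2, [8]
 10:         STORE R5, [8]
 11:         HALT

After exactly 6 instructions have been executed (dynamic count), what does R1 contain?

R6=32
R2=5
R1=-9
R7=36
R5=31
R1=(-9)-20=-29
After step 6: R1 = -29.

-29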